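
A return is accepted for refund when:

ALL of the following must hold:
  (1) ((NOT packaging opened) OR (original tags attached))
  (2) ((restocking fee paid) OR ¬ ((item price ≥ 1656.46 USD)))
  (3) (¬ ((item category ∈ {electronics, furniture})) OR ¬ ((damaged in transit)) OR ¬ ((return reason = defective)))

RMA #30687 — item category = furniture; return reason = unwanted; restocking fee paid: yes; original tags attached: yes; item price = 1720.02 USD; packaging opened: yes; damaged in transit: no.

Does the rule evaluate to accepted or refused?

Accepted

Atomic conditions:
  NOT packaging opened: yes → false
  original tags attached: yes → true
  restocking fee paid: yes → true
  item price ≥ 1656.46 USD: 1720.02 ≥ 1656.46 is true
  item category ∈ {electronics, furniture}: furniture is in the set → true
  damaged in transit: no → false
  return reason = defective: unwanted == defective is false
Combine:
[1] false OR true = true
[2.2] NOT true = false
[2] true OR false = true
[3.1] NOT true = false
[3.2] NOT false = true
[3.3] NOT false = true
[3] false OR true OR true = true
[root] true AND true AND true = true
Overall: true → accepted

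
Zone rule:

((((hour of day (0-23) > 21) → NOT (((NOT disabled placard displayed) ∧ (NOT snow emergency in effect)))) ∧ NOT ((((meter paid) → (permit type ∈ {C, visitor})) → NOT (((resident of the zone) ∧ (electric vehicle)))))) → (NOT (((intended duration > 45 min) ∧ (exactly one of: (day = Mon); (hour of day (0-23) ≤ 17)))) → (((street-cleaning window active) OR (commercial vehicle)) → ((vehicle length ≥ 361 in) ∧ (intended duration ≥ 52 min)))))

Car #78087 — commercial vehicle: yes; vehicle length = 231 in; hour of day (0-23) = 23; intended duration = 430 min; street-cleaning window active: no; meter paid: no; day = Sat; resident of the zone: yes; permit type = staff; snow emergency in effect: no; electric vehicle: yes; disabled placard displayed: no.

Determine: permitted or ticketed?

Permitted

Atomic conditions:
  hour of day (0-23) > 21: 23 > 21 is true
  NOT disabled placard displayed: no → true
  NOT snow emergency in effect: no → true
  meter paid: no → false
  permit type ∈ {C, visitor}: staff is not in the set → false
  resident of the zone: yes → true
  electric vehicle: yes → true
  intended duration > 45 min: 430 > 45 is true
  day = Mon: Sat == Mon is false
  hour of day (0-23) ≤ 17: 23 ≤ 17 is false
  street-cleaning window active: no → false
  commercial vehicle: yes → true
  vehicle length ≥ 361 in: 231 ≥ 361 is false
  intended duration ≥ 52 min: 430 ≥ 52 is true
Combine:
[1.1.2.1] true AND true = true
[1.1.2] NOT true = false
[1.1] true → false = false
[1.2.1.1] false → false (antecedent false ⇒ implication holds) = true
[1.2.1.2.1] true AND true = true
[1.2.1.2] NOT true = false
[1.2.1] true → false = false
[1.2] NOT false = true
[1] false AND true = false
[2.1.1.2] exactly-one(false, false) = false
[2.1.1] true AND false = false
[2.1] NOT false = true
[2.2.1] false OR true = true
[2.2.2] false AND true = false
[2.2] true → false = false
[2] true → false = false
[root] false → false (antecedent false ⇒ implication holds) = true
Overall: true → permitted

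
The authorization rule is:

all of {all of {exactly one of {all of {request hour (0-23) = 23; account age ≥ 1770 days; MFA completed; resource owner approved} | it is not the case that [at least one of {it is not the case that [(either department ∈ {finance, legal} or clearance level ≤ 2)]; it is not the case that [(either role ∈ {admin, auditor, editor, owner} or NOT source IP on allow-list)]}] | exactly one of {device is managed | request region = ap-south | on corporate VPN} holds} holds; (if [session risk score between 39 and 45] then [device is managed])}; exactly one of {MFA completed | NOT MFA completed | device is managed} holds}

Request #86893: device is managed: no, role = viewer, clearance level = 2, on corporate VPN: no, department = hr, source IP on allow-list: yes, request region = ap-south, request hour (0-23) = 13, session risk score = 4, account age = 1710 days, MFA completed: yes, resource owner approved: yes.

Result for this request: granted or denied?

Granted

Atomic conditions:
  request hour (0-23) = 23: 13 == 23 is false
  account age ≥ 1770 days: 1710 ≥ 1770 is false
  MFA completed: yes → true
  resource owner approved: yes → true
  department ∈ {finance, legal}: hr is not in the set → false
  clearance level ≤ 2: 2 ≤ 2 is true
  role ∈ {admin, auditor, editor, owner}: viewer is not in the set → false
  NOT source IP on allow-list: yes → false
  device is managed: no → false
  request region = ap-south: ap-south == ap-south is true
  on corporate VPN: no → false
  session risk score between 39 and 45: 4 in [39, 45] is false
  NOT MFA completed: yes → false
Combine:
[1.1.1] false AND false AND true AND true = false
[1.1.2.1.1.1] false OR true = true
[1.1.2.1.1] NOT true = false
[1.1.2.1.2.1] false OR false = false
[1.1.2.1.2] NOT false = true
[1.1.2.1] false OR true = true
[1.1.2] NOT true = false
[1.1.3] exactly-one(false, true, false) = true
[1.1] exactly-one(false, false, true) = true
[1.2] false → false (antecedent false ⇒ implication holds) = true
[1] true AND true = true
[2] exactly-one(true, false, false) = true
[root] true AND true = true
Overall: true → granted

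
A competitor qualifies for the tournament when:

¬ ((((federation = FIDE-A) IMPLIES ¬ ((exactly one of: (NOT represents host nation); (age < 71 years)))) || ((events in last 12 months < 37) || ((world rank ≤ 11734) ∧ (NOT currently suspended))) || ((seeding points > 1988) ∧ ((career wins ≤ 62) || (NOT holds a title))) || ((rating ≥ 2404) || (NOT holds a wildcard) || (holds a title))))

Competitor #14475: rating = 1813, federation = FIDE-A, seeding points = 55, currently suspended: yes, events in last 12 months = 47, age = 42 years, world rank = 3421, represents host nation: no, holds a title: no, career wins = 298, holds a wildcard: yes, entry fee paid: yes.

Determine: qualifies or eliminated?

Atomic conditions:
  federation = FIDE-A: FIDE-A == FIDE-A is true
  NOT represents host nation: no → true
  age < 71 years: 42 < 71 is true
  events in last 12 months < 37: 47 < 37 is false
  world rank ≤ 11734: 3421 ≤ 11734 is true
  NOT currently suspended: yes → false
  seeding points > 1988: 55 > 1988 is false
  career wins ≤ 62: 298 ≤ 62 is false
  NOT holds a title: no → true
  rating ≥ 2404: 1813 ≥ 2404 is false
  NOT holds a wildcard: yes → false
  holds a title: no → false
Combine:
[1.1.2.1] exactly-one(true, true) = false
[1.1.2] NOT false = true
[1.1] true → true = true
[1.2.2] true AND false = false
[1.2] false OR false = false
[1.3.2] false OR true = true
[1.3] false AND true = false
[1.4] false OR false OR false = false
[1] true OR false OR false OR false = true
[root] NOT true = false
Overall: false → eliminated

Eliminated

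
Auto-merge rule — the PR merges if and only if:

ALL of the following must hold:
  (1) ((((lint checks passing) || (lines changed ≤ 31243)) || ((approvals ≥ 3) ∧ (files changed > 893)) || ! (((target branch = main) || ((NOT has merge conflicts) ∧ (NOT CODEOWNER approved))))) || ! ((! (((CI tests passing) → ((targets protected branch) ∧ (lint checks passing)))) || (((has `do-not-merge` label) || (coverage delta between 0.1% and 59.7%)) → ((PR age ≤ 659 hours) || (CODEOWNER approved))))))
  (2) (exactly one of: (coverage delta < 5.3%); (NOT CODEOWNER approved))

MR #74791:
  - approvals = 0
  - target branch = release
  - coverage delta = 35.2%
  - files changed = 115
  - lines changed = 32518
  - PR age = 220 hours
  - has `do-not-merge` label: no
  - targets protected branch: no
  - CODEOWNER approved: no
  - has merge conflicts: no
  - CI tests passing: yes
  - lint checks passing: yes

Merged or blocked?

Merged

Atomic conditions:
  lint checks passing: yes → true
  lines changed ≤ 31243: 32518 ≤ 31243 is false
  approvals ≥ 3: 0 ≥ 3 is false
  files changed > 893: 115 > 893 is false
  target branch = main: release == main is false
  NOT has merge conflicts: no → true
  NOT CODEOWNER approved: no → true
  CI tests passing: yes → true
  targets protected branch: no → false
  has `do-not-merge` label: no → false
  coverage delta between 0.1% and 59.7%: 35.2 in [0.1, 59.7] is true
  PR age ≤ 659 hours: 220 ≤ 659 is true
  CODEOWNER approved: no → false
  coverage delta < 5.3%: 35.2 < 5.3 is false
Combine:
[1.1.1] true OR false = true
[1.1.2] false AND false = false
[1.1.3.1.2] true AND true = true
[1.1.3.1] false OR true = true
[1.1.3] NOT true = false
[1.1] true OR false OR false = true
[1.2.1.1.1.2] false AND true = false
[1.2.1.1.1] true → false = false
[1.2.1.1] NOT false = true
[1.2.1.2.1] false OR true = true
[1.2.1.2.2] true OR false = true
[1.2.1.2] true → true = true
[1.2.1] true OR true = true
[1.2] NOT true = false
[1] true OR false = true
[2] exactly-one(false, true) = true
[root] true AND true = true
Overall: true → merged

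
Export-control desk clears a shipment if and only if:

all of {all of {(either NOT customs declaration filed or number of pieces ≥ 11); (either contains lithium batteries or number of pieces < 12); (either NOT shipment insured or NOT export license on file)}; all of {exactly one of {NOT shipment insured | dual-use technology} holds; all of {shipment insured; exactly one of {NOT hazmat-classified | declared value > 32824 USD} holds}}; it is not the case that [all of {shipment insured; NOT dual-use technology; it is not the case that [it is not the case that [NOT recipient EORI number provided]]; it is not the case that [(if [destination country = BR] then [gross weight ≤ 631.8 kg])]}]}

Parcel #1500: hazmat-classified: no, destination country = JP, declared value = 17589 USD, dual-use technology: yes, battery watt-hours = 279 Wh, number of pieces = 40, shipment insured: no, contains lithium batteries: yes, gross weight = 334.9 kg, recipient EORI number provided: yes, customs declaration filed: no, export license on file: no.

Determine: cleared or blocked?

Blocked

Atomic conditions:
  NOT customs declaration filed: no → true
  number of pieces ≥ 11: 40 ≥ 11 is true
  contains lithium batteries: yes → true
  number of pieces < 12: 40 < 12 is false
  NOT shipment insured: no → true
  NOT export license on file: no → true
  dual-use technology: yes → true
  shipment insured: no → false
  NOT hazmat-classified: no → true
  declared value > 32824 USD: 17589 > 32824 is false
  NOT dual-use technology: yes → false
  NOT recipient EORI number provided: yes → false
  destination country = BR: JP == BR is false
  gross weight ≤ 631.8 kg: 334.9 ≤ 631.8 is true
Combine:
[1.1] true OR true = true
[1.2] true OR false = true
[1.3] true OR true = true
[1] true AND true AND true = true
[2.1] exactly-one(true, true) = false
[2.2.2] exactly-one(true, false) = true
[2.2] false AND true = false
[2] false AND false = false
[3.1.3.1] NOT false = true
[3.1.3] NOT true = false
[3.1.4.1] false → true (antecedent false ⇒ implication holds) = true
[3.1.4] NOT true = false
[3.1] false AND false AND false AND false = false
[3] NOT false = true
[root] true AND false AND true = false
Overall: false → blocked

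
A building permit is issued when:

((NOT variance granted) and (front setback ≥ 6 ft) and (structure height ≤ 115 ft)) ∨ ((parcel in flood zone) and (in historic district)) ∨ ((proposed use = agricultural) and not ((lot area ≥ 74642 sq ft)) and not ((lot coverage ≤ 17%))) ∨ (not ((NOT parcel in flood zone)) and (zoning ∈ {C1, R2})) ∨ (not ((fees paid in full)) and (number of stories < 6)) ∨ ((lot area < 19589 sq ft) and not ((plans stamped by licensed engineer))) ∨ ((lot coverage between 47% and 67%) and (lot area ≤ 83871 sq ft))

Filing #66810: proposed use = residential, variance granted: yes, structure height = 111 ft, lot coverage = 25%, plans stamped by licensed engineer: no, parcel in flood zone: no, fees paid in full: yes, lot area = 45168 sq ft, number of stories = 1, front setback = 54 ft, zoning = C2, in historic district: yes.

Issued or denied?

Denied

Atomic conditions:
  NOT variance granted: yes → false
  front setback ≥ 6 ft: 54 ≥ 6 is true
  structure height ≤ 115 ft: 111 ≤ 115 is true
  parcel in flood zone: no → false
  in historic district: yes → true
  proposed use = agricultural: residential == agricultural is false
  lot area ≥ 74642 sq ft: 45168 ≥ 74642 is false
  lot coverage ≤ 17%: 25 ≤ 17 is false
  NOT parcel in flood zone: no → true
  zoning ∈ {C1, R2}: C2 is not in the set → false
  fees paid in full: yes → true
  number of stories < 6: 1 < 6 is true
  lot area < 19589 sq ft: 45168 < 19589 is false
  plans stamped by licensed engineer: no → false
  lot coverage between 47% and 67%: 25 in [47, 67] is false
  lot area ≤ 83871 sq ft: 45168 ≤ 83871 is true
Combine:
[1] false AND true AND true = false
[2] false AND true = false
[3.2] NOT false = true
[3.3] NOT false = true
[3] false AND true AND true = false
[4.1] NOT true = false
[4] false AND false = false
[5.1] NOT true = false
[5] false AND true = false
[6.2] NOT false = true
[6] false AND true = false
[7] false AND true = false
[root] false OR false OR false OR false OR false OR false OR false = false
Overall: false → denied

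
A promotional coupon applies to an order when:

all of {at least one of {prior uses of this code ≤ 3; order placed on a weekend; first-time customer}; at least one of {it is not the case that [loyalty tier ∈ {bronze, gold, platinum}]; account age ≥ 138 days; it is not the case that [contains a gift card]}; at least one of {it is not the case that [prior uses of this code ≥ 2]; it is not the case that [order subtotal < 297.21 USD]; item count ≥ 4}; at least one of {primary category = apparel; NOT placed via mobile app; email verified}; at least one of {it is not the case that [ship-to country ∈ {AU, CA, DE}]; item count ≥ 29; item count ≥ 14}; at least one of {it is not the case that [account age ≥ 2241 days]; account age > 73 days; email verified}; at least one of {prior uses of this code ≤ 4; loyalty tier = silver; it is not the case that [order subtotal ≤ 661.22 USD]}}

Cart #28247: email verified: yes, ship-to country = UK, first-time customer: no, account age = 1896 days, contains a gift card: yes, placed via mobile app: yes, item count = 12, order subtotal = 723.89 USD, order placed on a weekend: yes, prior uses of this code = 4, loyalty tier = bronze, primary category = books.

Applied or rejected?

Applied

Atomic conditions:
  prior uses of this code ≤ 3: 4 ≤ 3 is false
  order placed on a weekend: yes → true
  first-time customer: no → false
  loyalty tier ∈ {bronze, gold, platinum}: bronze is in the set → true
  account age ≥ 138 days: 1896 ≥ 138 is true
  contains a gift card: yes → true
  prior uses of this code ≥ 2: 4 ≥ 2 is true
  order subtotal < 297.21 USD: 723.89 < 297.21 is false
  item count ≥ 4: 12 ≥ 4 is true
  primary category = apparel: books == apparel is false
  NOT placed via mobile app: yes → false
  email verified: yes → true
  ship-to country ∈ {AU, CA, DE}: UK is not in the set → false
  item count ≥ 29: 12 ≥ 29 is false
  item count ≥ 14: 12 ≥ 14 is false
  account age ≥ 2241 days: 1896 ≥ 2241 is false
  account age > 73 days: 1896 > 73 is true
  prior uses of this code ≤ 4: 4 ≤ 4 is true
  loyalty tier = silver: bronze == silver is false
  order subtotal ≤ 661.22 USD: 723.89 ≤ 661.22 is false
Combine:
[1] false OR true OR false = true
[2.1] NOT true = false
[2.3] NOT true = false
[2] false OR true OR false = true
[3.1] NOT true = false
[3.2] NOT false = true
[3] false OR true OR true = true
[4] false OR false OR true = true
[5.1] NOT false = true
[5] true OR false OR false = true
[6.1] NOT false = true
[6] true OR true OR true = true
[7.3] NOT false = true
[7] true OR false OR true = true
[root] true AND true AND true AND true AND true AND true AND true = true
Overall: true → applied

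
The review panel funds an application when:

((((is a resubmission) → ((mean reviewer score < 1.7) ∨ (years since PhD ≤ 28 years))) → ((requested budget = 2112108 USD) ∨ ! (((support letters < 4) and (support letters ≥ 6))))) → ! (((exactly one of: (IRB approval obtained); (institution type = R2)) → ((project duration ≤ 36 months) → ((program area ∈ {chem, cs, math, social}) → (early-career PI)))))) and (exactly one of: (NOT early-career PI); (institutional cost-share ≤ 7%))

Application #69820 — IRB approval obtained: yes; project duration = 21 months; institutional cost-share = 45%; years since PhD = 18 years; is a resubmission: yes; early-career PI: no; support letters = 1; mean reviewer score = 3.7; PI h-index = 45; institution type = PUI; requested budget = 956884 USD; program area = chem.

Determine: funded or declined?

Funded

Atomic conditions:
  is a resubmission: yes → true
  mean reviewer score < 1.7: 3.7 < 1.7 is false
  years since PhD ≤ 28 years: 18 ≤ 28 is true
  requested budget = 2112108 USD: 956884 == 2112108 is false
  support letters < 4: 1 < 4 is true
  support letters ≥ 6: 1 ≥ 6 is false
  IRB approval obtained: yes → true
  institution type = R2: PUI == R2 is false
  project duration ≤ 36 months: 21 ≤ 36 is true
  program area ∈ {chem, cs, math, social}: chem is in the set → true
  early-career PI: no → false
  NOT early-career PI: no → true
  institutional cost-share ≤ 7%: 45 ≤ 7 is false
Combine:
[1.1.1.2] false OR true = true
[1.1.1] true → true = true
[1.1.2.2.1] true AND false = false
[1.1.2.2] NOT false = true
[1.1.2] false OR true = true
[1.1] true → true = true
[1.2.1.1] exactly-one(true, false) = true
[1.2.1.2.2] true → false = false
[1.2.1.2] true → false = false
[1.2.1] true → false = false
[1.2] NOT false = true
[1] true → true = true
[2] exactly-one(true, false) = true
[root] true AND true = true
Overall: true → funded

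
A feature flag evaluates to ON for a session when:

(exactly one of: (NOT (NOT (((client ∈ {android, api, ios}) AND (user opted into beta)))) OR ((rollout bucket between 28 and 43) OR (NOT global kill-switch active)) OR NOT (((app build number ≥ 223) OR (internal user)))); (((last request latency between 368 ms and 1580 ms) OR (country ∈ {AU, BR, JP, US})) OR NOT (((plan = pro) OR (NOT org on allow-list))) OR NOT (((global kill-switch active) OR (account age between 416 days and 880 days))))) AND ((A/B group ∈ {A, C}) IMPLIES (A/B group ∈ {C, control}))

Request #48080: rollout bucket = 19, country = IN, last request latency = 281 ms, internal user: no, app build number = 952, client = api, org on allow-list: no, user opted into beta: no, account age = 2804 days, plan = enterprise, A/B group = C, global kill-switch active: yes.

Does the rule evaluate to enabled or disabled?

Disabled

Atomic conditions:
  client ∈ {android, api, ios}: api is in the set → true
  user opted into beta: no → false
  rollout bucket between 28 and 43: 19 in [28, 43] is false
  NOT global kill-switch active: yes → false
  app build number ≥ 223: 952 ≥ 223 is true
  internal user: no → false
  last request latency between 368 ms and 1580 ms: 281 in [368, 1580] is false
  country ∈ {AU, BR, JP, US}: IN is not in the set → false
  plan = pro: enterprise == pro is false
  NOT org on allow-list: no → true
  global kill-switch active: yes → true
  account age between 416 days and 880 days: 2804 in [416, 880] is false
  A/B group ∈ {A, C}: C is in the set → true
  A/B group ∈ {C, control}: C is in the set → true
Combine:
[1.1.1.1.1] true AND false = false
[1.1.1.1] NOT false = true
[1.1.1] NOT true = false
[1.1.2] false OR false = false
[1.1.3.1] true OR false = true
[1.1.3] NOT true = false
[1.1] false OR false OR false = false
[1.2.1] false OR false = false
[1.2.2.1] false OR true = true
[1.2.2] NOT true = false
[1.2.3.1] true OR false = true
[1.2.3] NOT true = false
[1.2] false OR false OR false = false
[1] exactly-one(false, false) = false
[2] true → true = true
[root] false AND true = false
Overall: false → disabled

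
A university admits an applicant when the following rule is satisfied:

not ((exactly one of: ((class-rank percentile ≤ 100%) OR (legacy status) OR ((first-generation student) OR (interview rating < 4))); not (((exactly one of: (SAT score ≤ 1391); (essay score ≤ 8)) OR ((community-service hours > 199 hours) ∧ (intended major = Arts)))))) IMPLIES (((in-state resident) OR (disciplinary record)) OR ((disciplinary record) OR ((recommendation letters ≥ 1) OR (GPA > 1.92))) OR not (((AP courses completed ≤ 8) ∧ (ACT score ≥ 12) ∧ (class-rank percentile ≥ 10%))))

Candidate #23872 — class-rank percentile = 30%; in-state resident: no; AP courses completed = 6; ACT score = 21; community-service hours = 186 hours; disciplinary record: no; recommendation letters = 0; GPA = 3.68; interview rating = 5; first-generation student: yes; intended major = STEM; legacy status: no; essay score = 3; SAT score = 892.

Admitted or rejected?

Admitted

Atomic conditions:
  class-rank percentile ≤ 100%: 30 ≤ 100 is true
  legacy status: no → false
  first-generation student: yes → true
  interview rating < 4: 5 < 4 is false
  SAT score ≤ 1391: 892 ≤ 1391 is true
  essay score ≤ 8: 3 ≤ 8 is true
  community-service hours > 199 hours: 186 > 199 is false
  intended major = Arts: STEM == Arts is false
  in-state resident: no → false
  disciplinary record: no → false
  recommendation letters ≥ 1: 0 ≥ 1 is false
  GPA > 1.92: 3.68 > 1.92 is true
  AP courses completed ≤ 8: 6 ≤ 8 is true
  ACT score ≥ 12: 21 ≥ 12 is true
  class-rank percentile ≥ 10%: 30 ≥ 10 is true
Combine:
[1.1.1.3] true OR false = true
[1.1.1] true OR false OR true = true
[1.1.2.1.1] exactly-one(true, true) = false
[1.1.2.1.2] false AND false = false
[1.1.2.1] false OR false = false
[1.1.2] NOT false = true
[1.1] exactly-one(true, true) = false
[1] NOT false = true
[2.1] false OR false = false
[2.2.2] false OR true = true
[2.2] false OR true = true
[2.3.1] true AND true AND true = true
[2.3] NOT true = false
[2] false OR true OR false = true
[root] true → true = true
Overall: true → admitted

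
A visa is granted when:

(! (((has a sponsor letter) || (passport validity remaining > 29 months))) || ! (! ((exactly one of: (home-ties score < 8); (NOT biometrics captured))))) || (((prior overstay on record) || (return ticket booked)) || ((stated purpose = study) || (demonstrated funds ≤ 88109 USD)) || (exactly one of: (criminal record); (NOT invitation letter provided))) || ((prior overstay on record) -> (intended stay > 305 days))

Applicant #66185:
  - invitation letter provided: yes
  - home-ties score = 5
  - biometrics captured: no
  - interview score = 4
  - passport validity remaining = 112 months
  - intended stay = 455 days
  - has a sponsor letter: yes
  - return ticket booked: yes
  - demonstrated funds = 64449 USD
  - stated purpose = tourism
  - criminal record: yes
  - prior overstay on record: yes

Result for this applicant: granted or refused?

Atomic conditions:
  has a sponsor letter: yes → true
  passport validity remaining > 29 months: 112 > 29 is true
  home-ties score < 8: 5 < 8 is true
  NOT biometrics captured: no → true
  prior overstay on record: yes → true
  return ticket booked: yes → true
  stated purpose = study: tourism == study is false
  demonstrated funds ≤ 88109 USD: 64449 ≤ 88109 is true
  criminal record: yes → true
  NOT invitation letter provided: yes → false
  intended stay > 305 days: 455 > 305 is true
Combine:
[1.1.1] true OR true = true
[1.1] NOT true = false
[1.2.1.1] exactly-one(true, true) = false
[1.2.1] NOT false = true
[1.2] NOT true = false
[1] false OR false = false
[2.1] true OR true = true
[2.2] false OR true = true
[2.3] exactly-one(true, false) = true
[2] true OR true OR true = true
[3] true → true = true
[root] false OR true OR true = true
Overall: true → granted

Granted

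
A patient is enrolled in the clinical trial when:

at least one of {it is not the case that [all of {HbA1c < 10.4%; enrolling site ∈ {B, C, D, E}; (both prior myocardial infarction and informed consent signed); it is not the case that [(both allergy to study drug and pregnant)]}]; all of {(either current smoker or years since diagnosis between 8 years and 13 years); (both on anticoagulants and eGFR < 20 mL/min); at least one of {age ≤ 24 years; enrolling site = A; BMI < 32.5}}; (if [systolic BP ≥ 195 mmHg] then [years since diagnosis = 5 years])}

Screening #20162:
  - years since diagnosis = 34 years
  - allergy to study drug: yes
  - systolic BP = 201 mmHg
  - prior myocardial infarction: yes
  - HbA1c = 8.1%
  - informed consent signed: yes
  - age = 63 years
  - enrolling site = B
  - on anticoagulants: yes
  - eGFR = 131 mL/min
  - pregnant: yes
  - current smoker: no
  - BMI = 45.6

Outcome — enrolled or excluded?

Enrolled

Atomic conditions:
  HbA1c < 10.4%: 8.1 < 10.4 is true
  enrolling site ∈ {B, C, D, E}: B is in the set → true
  prior myocardial infarction: yes → true
  informed consent signed: yes → true
  allergy to study drug: yes → true
  pregnant: yes → true
  current smoker: no → false
  years since diagnosis between 8 years and 13 years: 34 in [8, 13] is false
  on anticoagulants: yes → true
  eGFR < 20 mL/min: 131 < 20 is false
  age ≤ 24 years: 63 ≤ 24 is false
  enrolling site = A: B == A is false
  BMI < 32.5: 45.6 < 32.5 is false
  systolic BP ≥ 195 mmHg: 201 ≥ 195 is true
  years since diagnosis = 5 years: 34 == 5 is false
Combine:
[1.1.3] true AND true = true
[1.1.4.1] true AND true = true
[1.1.4] NOT true = false
[1.1] true AND true AND true AND false = false
[1] NOT false = true
[2.1] false OR false = false
[2.2] true AND false = false
[2.3] false OR false OR false = false
[2] false AND false AND false = false
[3] true → false = false
[root] true OR false OR false = true
Overall: true → enrolled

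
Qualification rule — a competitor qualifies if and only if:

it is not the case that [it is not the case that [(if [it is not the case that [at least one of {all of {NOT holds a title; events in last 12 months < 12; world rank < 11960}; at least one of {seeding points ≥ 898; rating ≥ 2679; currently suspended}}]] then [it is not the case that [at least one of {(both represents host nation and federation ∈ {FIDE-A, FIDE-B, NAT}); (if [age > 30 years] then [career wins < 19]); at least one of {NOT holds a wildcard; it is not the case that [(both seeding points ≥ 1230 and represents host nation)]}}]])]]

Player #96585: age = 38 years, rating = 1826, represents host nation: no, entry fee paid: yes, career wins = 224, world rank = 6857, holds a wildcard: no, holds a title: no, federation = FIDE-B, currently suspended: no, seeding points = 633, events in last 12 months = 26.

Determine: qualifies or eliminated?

Atomic conditions:
  NOT holds a title: no → true
  events in last 12 months < 12: 26 < 12 is false
  world rank < 11960: 6857 < 11960 is true
  seeding points ≥ 898: 633 ≥ 898 is false
  rating ≥ 2679: 1826 ≥ 2679 is false
  currently suspended: no → false
  represents host nation: no → false
  federation ∈ {FIDE-A, FIDE-B, NAT}: FIDE-B is in the set → true
  age > 30 years: 38 > 30 is true
  career wins < 19: 224 < 19 is false
  NOT holds a wildcard: no → true
  seeding points ≥ 1230: 633 ≥ 1230 is false
Combine:
[1.1.1.1.1] true AND false AND true = false
[1.1.1.1.2] false OR false OR false = false
[1.1.1.1] false OR false = false
[1.1.1] NOT false = true
[1.1.2.1.1] false AND true = false
[1.1.2.1.2] true → false = false
[1.1.2.1.3.2.1] false AND false = false
[1.1.2.1.3.2] NOT false = true
[1.1.2.1.3] true OR true = true
[1.1.2.1] false OR false OR true = true
[1.1.2] NOT true = false
[1.1] true → false = false
[1] NOT false = true
[root] NOT true = false
Overall: false → eliminated

Eliminated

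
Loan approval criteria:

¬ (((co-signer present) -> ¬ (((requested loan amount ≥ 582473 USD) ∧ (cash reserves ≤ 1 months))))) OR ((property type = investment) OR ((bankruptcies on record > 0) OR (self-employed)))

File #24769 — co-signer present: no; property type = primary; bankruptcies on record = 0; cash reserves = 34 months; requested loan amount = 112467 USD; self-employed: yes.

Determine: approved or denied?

Atomic conditions:
  co-signer present: no → false
  requested loan amount ≥ 582473 USD: 112467 ≥ 582473 is false
  cash reserves ≤ 1 months: 34 ≤ 1 is false
  property type = investment: primary == investment is false
  bankruptcies on record > 0: 0 > 0 is false
  self-employed: yes → true
Combine:
[1.1.2.1] false AND false = false
[1.1.2] NOT false = true
[1.1] false → true (antecedent false ⇒ implication holds) = true
[1] NOT true = false
[2.2] false OR true = true
[2] false OR true = true
[root] false OR true = true
Overall: true → approved

Approved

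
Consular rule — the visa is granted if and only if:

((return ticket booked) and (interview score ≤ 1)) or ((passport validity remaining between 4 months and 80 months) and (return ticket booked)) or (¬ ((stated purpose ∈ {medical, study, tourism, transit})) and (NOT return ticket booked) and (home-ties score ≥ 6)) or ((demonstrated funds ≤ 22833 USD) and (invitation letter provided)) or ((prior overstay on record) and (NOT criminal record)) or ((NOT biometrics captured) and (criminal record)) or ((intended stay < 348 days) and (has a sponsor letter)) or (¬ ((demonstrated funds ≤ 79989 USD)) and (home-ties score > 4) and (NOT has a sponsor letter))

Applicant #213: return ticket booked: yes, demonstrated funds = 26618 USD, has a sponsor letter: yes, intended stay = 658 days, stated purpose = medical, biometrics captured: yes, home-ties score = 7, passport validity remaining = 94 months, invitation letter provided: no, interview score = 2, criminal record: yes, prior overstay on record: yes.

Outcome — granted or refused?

Refused

Atomic conditions:
  return ticket booked: yes → true
  interview score ≤ 1: 2 ≤ 1 is false
  passport validity remaining between 4 months and 80 months: 94 in [4, 80] is false
  stated purpose ∈ {medical, study, tourism, transit}: medical is in the set → true
  NOT return ticket booked: yes → false
  home-ties score ≥ 6: 7 ≥ 6 is true
  demonstrated funds ≤ 22833 USD: 26618 ≤ 22833 is false
  invitation letter provided: no → false
  prior overstay on record: yes → true
  NOT criminal record: yes → false
  NOT biometrics captured: yes → false
  criminal record: yes → true
  intended stay < 348 days: 658 < 348 is false
  has a sponsor letter: yes → true
  demonstrated funds ≤ 79989 USD: 26618 ≤ 79989 is true
  home-ties score > 4: 7 > 4 is true
  NOT has a sponsor letter: yes → false
Combine:
[1] true AND false = false
[2] false AND true = false
[3.1] NOT true = false
[3] false AND false AND true = false
[4] false AND false = false
[5] true AND false = false
[6] false AND true = false
[7] false AND true = false
[8.1] NOT true = false
[8] false AND true AND false = false
[root] false OR false OR false OR false OR false OR false OR false OR false = false
Overall: false → refused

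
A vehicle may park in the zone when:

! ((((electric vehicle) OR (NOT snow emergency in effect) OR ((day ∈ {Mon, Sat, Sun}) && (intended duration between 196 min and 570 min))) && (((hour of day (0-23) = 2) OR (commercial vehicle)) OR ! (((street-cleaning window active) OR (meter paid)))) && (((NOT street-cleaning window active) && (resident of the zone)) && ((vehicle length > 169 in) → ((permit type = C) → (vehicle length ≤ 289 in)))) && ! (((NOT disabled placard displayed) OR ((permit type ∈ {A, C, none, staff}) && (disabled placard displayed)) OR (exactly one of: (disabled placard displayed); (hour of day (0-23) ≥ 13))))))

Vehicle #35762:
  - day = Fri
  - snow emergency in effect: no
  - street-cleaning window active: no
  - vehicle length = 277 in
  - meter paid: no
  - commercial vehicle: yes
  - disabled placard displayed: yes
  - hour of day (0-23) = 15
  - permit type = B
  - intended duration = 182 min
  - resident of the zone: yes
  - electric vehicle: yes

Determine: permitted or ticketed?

Ticketed

Atomic conditions:
  electric vehicle: yes → true
  NOT snow emergency in effect: no → true
  day ∈ {Mon, Sat, Sun}: Fri is not in the set → false
  intended duration between 196 min and 570 min: 182 in [196, 570] is false
  hour of day (0-23) = 2: 15 == 2 is false
  commercial vehicle: yes → true
  street-cleaning window active: no → false
  meter paid: no → false
  NOT street-cleaning window active: no → true
  resident of the zone: yes → true
  vehicle length > 169 in: 277 > 169 is true
  permit type = C: B == C is false
  vehicle length ≤ 289 in: 277 ≤ 289 is true
  NOT disabled placard displayed: yes → false
  permit type ∈ {A, C, none, staff}: B is not in the set → false
  disabled placard displayed: yes → true
  hour of day (0-23) ≥ 13: 15 ≥ 13 is true
Combine:
[1.1.3] false AND false = false
[1.1] true OR true OR false = true
[1.2.1] false OR true = true
[1.2.2.1] false OR false = false
[1.2.2] NOT false = true
[1.2] true OR true = true
[1.3.1] true AND true = true
[1.3.2.2] false → true (antecedent false ⇒ implication holds) = true
[1.3.2] true → true = true
[1.3] true AND true = true
[1.4.1.2] false AND true = false
[1.4.1.3] exactly-one(true, true) = false
[1.4.1] false OR false OR false = false
[1.4] NOT false = true
[1] true AND true AND true AND true = true
[root] NOT true = false
Overall: false → ticketed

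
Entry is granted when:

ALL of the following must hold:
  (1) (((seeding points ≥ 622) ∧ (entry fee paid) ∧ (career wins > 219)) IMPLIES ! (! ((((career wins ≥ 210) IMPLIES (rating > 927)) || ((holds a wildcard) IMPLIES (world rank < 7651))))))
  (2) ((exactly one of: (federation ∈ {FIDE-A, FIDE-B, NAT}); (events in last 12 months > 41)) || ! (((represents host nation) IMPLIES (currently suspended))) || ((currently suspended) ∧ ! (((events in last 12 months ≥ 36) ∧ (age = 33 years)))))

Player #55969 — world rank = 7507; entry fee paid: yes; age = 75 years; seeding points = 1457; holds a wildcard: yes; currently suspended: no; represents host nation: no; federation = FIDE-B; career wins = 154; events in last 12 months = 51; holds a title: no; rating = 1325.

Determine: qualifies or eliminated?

Atomic conditions:
  seeding points ≥ 622: 1457 ≥ 622 is true
  entry fee paid: yes → true
  career wins > 219: 154 > 219 is false
  career wins ≥ 210: 154 ≥ 210 is false
  rating > 927: 1325 > 927 is true
  holds a wildcard: yes → true
  world rank < 7651: 7507 < 7651 is true
  federation ∈ {FIDE-A, FIDE-B, NAT}: FIDE-B is in the set → true
  events in last 12 months > 41: 51 > 41 is true
  represents host nation: no → false
  currently suspended: no → false
  events in last 12 months ≥ 36: 51 ≥ 36 is true
  age = 33 years: 75 == 33 is false
Combine:
[1.1] true AND true AND false = false
[1.2.1.1.1] false → true (antecedent false ⇒ implication holds) = true
[1.2.1.1.2] true → true = true
[1.2.1.1] true OR true = true
[1.2.1] NOT true = false
[1.2] NOT false = true
[1] false → true (antecedent false ⇒ implication holds) = true
[2.1] exactly-one(true, true) = false
[2.2.1] false → false (antecedent false ⇒ implication holds) = true
[2.2] NOT true = false
[2.3.2.1] true AND false = false
[2.3.2] NOT false = true
[2.3] false AND true = false
[2] false OR false OR false = false
[root] true AND false = false
Overall: false → eliminated

Eliminated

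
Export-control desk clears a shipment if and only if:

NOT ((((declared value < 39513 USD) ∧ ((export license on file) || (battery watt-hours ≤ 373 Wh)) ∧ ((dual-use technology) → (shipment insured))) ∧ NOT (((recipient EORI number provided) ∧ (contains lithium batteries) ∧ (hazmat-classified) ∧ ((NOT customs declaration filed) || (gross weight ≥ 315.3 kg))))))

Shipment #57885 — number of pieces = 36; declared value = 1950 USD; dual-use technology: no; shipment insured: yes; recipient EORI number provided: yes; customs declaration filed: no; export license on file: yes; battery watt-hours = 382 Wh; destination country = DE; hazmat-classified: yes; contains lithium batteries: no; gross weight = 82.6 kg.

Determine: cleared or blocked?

Blocked

Atomic conditions:
  declared value < 39513 USD: 1950 < 39513 is true
  export license on file: yes → true
  battery watt-hours ≤ 373 Wh: 382 ≤ 373 is false
  dual-use technology: no → false
  shipment insured: yes → true
  recipient EORI number provided: yes → true
  contains lithium batteries: no → false
  hazmat-classified: yes → true
  NOT customs declaration filed: no → true
  gross weight ≥ 315.3 kg: 82.6 ≥ 315.3 is false
Combine:
[1.1.2] true OR false = true
[1.1.3] false → true (antecedent false ⇒ implication holds) = true
[1.1] true AND true AND true = true
[1.2.1.4] true OR false = true
[1.2.1] true AND false AND true AND true = false
[1.2] NOT false = true
[1] true AND true = true
[root] NOT true = false
Overall: false → blocked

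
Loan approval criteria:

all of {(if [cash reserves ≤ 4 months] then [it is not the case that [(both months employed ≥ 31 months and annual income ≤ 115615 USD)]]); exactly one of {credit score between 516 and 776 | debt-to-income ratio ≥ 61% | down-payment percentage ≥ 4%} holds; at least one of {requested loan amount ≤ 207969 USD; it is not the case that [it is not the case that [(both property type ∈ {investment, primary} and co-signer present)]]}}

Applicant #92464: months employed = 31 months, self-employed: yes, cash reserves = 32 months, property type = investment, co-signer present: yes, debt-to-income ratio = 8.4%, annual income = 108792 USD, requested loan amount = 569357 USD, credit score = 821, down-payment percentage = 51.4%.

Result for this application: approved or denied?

Approved

Atomic conditions:
  cash reserves ≤ 4 months: 32 ≤ 4 is false
  months employed ≥ 31 months: 31 ≥ 31 is true
  annual income ≤ 115615 USD: 108792 ≤ 115615 is true
  credit score between 516 and 776: 821 in [516, 776] is false
  debt-to-income ratio ≥ 61%: 8.4 ≥ 61 is false
  down-payment percentage ≥ 4%: 51.4 ≥ 4 is true
  requested loan amount ≤ 207969 USD: 569357 ≤ 207969 is false
  property type ∈ {investment, primary}: investment is in the set → true
  co-signer present: yes → true
Combine:
[1.2.1] true AND true = true
[1.2] NOT true = false
[1] false → false (antecedent false ⇒ implication holds) = true
[2] exactly-one(false, false, true) = true
[3.2.1.1] true AND true = true
[3.2.1] NOT true = false
[3.2] NOT false = true
[3] false OR true = true
[root] true AND true AND true = true
Overall: true → approved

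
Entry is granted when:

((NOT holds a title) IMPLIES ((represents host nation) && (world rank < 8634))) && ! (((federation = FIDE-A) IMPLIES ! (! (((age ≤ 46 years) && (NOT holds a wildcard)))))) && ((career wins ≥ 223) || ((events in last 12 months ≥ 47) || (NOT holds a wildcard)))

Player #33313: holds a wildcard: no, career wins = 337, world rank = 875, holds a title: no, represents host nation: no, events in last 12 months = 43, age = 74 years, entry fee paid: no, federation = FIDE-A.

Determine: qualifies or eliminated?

Eliminated

Atomic conditions:
  NOT holds a title: no → true
  represents host nation: no → false
  world rank < 8634: 875 < 8634 is true
  federation = FIDE-A: FIDE-A == FIDE-A is true
  age ≤ 46 years: 74 ≤ 46 is false
  NOT holds a wildcard: no → true
  career wins ≥ 223: 337 ≥ 223 is true
  events in last 12 months ≥ 47: 43 ≥ 47 is false
Combine:
[1.2] false AND true = false
[1] true → false = false
[2.1.2.1.1] false AND true = false
[2.1.2.1] NOT false = true
[2.1.2] NOT true = false
[2.1] true → false = false
[2] NOT false = true
[3.2] false OR true = true
[3] true OR true = true
[root] false AND true AND true = false
Overall: false → eliminated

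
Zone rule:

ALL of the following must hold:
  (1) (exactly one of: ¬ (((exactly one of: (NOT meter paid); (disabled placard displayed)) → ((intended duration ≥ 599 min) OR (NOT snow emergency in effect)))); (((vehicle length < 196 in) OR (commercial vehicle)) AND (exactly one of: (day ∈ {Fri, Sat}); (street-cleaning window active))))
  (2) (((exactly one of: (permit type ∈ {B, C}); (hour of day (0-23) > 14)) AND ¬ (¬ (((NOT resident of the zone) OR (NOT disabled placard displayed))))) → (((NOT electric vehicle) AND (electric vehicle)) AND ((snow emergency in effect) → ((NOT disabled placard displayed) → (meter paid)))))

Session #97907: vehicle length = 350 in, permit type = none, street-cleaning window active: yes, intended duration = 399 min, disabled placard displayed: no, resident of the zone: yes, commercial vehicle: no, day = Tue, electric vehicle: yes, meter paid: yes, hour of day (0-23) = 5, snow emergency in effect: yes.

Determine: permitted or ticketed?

Ticketed

Atomic conditions:
  NOT meter paid: yes → false
  disabled placard displayed: no → false
  intended duration ≥ 599 min: 399 ≥ 599 is false
  NOT snow emergency in effect: yes → false
  vehicle length < 196 in: 350 < 196 is false
  commercial vehicle: no → false
  day ∈ {Fri, Sat}: Tue is not in the set → false
  street-cleaning window active: yes → true
  permit type ∈ {B, C}: none is not in the set → false
  hour of day (0-23) > 14: 5 > 14 is false
  NOT resident of the zone: yes → false
  NOT disabled placard displayed: no → true
  NOT electric vehicle: yes → false
  electric vehicle: yes → true
  snow emergency in effect: yes → true
  meter paid: yes → true
Combine:
[1.1.1.1] exactly-one(false, false) = false
[1.1.1.2] false OR false = false
[1.1.1] false → false (antecedent false ⇒ implication holds) = true
[1.1] NOT true = false
[1.2.1] false OR false = false
[1.2.2] exactly-one(false, true) = true
[1.2] false AND true = false
[1] exactly-one(false, false) = false
[2.1.1] exactly-one(false, false) = false
[2.1.2.1.1] false OR true = true
[2.1.2.1] NOT true = false
[2.1.2] NOT false = true
[2.1] false AND true = false
[2.2.1] false AND true = false
[2.2.2.2] true → true = true
[2.2.2] true → true = true
[2.2] false AND true = false
[2] false → false (antecedent false ⇒ implication holds) = true
[root] false AND true = false
Overall: false → ticketed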